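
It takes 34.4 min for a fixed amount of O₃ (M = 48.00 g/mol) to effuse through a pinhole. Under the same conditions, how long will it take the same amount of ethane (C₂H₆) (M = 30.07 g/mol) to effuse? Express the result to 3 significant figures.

Graham's law gives t_C₂H₆/t_O₃ = √(M_C₂H₆/M_O₃) = √(30.07/48.00) = √0.6265 = 0.7915.
So the time for C₂H₆ is 34.4 × 0.7915 = 27.2 min.

27.2 min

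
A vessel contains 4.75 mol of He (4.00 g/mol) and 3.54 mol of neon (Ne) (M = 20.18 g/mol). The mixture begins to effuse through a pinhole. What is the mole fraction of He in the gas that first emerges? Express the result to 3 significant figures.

0.751

Rate_i ∝ x_i/√M_i (Graham's law weighted by mole fraction), so the effusate composition follows n_i/√M_i.
Mole fraction of He in the effusate = (n_He/√M_He) / (n_He/√M_He + n_Ne/√M_Ne)
= (4.75/√4.00) / (4.75/√4.00 + 3.54/√20.18) = 2.375/(2.375 + 0.7880) = 0.751.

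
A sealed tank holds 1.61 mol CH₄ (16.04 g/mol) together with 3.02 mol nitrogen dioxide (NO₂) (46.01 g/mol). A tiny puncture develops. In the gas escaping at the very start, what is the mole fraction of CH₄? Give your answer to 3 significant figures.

The effusion rate of species i is ∝ p_i/√M_i ∝ n_i/√M_i.
So x_CH₄ in the escaping gas = (n_CH₄/√M_CH₄) / Σ(n_i/√M_i)
= (1.61/√16.04) / (1.61/√16.04 + 3.02/√46.01) = 0.4020/(0.4020 + 0.4452) = 0.474.

0.474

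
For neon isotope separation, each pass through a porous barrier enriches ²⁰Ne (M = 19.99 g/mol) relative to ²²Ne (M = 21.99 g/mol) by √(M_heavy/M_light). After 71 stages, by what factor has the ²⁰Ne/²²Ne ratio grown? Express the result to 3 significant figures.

After 71 stages the ratio has grown by (√(21.99/19.99))^71 = (21.99/19.99)^(71/2).
= 1.10005^(71/2) = 29.5.

29.5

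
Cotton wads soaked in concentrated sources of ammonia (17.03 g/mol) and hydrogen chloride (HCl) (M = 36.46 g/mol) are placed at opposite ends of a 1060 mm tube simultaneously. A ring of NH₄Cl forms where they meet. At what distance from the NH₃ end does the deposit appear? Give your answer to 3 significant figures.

630 mm

Graham's law gives d_NH₃/d_HCl = rate_NH₃/rate_HCl = √(M_HCl/M_NH₃) = √(36.46/17.03) = 1.463.
With d_NH₃ + d_HCl = 1060 mm, d_HCl = 1060/(1 + 1.463) = 430.3 mm.
d_NH₃ = 1060 − 430.3 = 630 mm.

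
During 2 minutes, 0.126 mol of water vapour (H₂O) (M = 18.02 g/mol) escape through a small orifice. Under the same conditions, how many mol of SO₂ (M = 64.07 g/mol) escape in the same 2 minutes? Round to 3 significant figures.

0.0668 mol

From Graham's law, rate_SO₂/rate_H₂O = √(M_H₂O/M_SO₂) = √(18.02/64.07) = √0.2813 = 0.5303.
So the amount for SO₂ is 0.126 × 0.5303 = 0.0668 mol.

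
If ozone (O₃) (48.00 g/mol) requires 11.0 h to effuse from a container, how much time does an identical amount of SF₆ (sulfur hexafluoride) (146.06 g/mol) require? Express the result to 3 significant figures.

19.2 h

Using Graham's law: t_SF₆/t_O₃ = √(M_SF₆/M_O₃) = √(146.06/48.00) = √3.043 = 1.744.
So the time for SF₆ is 11.0 × 1.744 = 19.2 h.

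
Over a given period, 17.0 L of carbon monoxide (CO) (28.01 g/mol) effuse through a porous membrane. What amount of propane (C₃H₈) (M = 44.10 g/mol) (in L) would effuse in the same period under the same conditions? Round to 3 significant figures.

From Graham's law, rate_C₃H₈/rate_CO = √(M_CO/M_C₃H₈) = √(28.01/44.10) = √0.6351 = 0.7970.
So the volume for C₃H₈ is 17.0 × 0.7970 = 13.5 L.

13.5 L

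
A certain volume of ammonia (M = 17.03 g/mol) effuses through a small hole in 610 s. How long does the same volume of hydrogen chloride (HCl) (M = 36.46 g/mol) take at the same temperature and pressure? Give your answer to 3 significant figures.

Since effusion rate ∝ 1/√M, t_HCl/t_NH₃ = √(M_HCl/M_NH₃) = √(36.46/17.03) = √2.141 = 1.463.
So the time for HCl is 610 × 1.463 = 893 s.

893 s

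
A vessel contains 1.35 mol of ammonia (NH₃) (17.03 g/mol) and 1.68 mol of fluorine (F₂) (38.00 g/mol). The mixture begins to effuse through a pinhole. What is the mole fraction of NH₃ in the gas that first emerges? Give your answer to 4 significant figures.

0.5455

Effusion rate of each component ∝ n_i/√M_i (partial pressure × 1/√M).
x_NH₃(eff) = (n_NH₃/√M_NH₃) / (n_NH₃/√M_NH₃ + n_F₂/√M_F₂)
= (1.35/√17.03) / (1.35/√17.03 + 1.68/√38.00) = 0.3271/(0.3271 + 0.2725) = 0.5455.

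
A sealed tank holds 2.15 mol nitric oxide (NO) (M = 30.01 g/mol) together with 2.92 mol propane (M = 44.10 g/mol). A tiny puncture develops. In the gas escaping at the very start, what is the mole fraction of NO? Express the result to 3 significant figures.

0.472

Rate_i ∝ x_i/√M_i (Graham's law weighted by mole fraction), so the effusate composition follows n_i/√M_i.
Mole fraction of NO in the effusate = (n_NO/√M_NO) / (n_NO/√M_NO + n_C₃H₈/√M_C₃H₈)
= (2.15/√30.01) / (2.15/√30.01 + 2.92/√44.10) = 0.3925/(0.3925 + 0.4397) = 0.472.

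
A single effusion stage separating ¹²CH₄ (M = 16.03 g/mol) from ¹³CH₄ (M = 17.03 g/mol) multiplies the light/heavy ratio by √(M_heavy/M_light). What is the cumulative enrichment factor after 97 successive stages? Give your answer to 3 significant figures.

18.8

After 97 stages the ratio has grown by (√(17.03/16.03))^97 = (17.03/16.03)^(97/2).
= 1.06238^(97/2) = 18.8.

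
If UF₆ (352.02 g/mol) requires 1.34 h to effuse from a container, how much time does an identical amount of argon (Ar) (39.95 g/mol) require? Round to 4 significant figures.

0.4514 h

Using Graham's law: t_Ar/t_UF₆ = √(M_Ar/M_UF₆) = √(39.95/352.02) = √0.1135 = 0.3369.
So the time for Ar is 1.34 × 0.3369 = 0.4514 h.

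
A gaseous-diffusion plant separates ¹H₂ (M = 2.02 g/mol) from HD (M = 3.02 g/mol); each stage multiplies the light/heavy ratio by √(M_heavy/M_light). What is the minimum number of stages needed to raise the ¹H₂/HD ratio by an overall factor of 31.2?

18

With α = √(3.02/2.02) per stage, ln α = ½ ln(1.49505) = 0.2011.
Need α^N ≥ 31.2 ⇒ N ≥ ln(31.2) / ln α = 3.440 / 0.2011 = 17.11.
Minimum whole number of stages: N = 18.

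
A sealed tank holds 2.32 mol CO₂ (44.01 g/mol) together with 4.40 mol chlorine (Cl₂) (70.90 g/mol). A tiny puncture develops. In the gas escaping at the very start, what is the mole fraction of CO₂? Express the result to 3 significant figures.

0.401

Each component's effusion rate ∝ (its partial pressure)·(1/√M) ∝ n_i/√M_i.
So x_CO₂ in the escaping gas = (n_CO₂/√M_CO₂) / Σ(n_i/√M_i)
= (2.32/√44.01) / (2.32/√44.01 + 4.40/√70.90) = 0.3497/(0.3497 + 0.5226) = 0.401.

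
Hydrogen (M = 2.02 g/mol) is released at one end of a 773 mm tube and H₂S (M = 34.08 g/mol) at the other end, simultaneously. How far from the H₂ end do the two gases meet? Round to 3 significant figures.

622 mm

Distances travelled in equal time are proportional to diffusion rates, so d_H₂/d_H₂S = √(M_H₂S/M_H₂) = √(34.08/2.02) = 4.107.
With d_H₂ + d_H₂S = 773 mm, d_H₂S = 773/(1 + 4.107) = 151.3 mm.
d_H₂ = 773 − 151.3 = 622 mm.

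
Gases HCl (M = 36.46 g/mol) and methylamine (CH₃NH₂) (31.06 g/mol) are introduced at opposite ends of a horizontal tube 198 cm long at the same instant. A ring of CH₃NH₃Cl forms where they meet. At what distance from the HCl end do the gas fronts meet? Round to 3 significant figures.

In equal time, each gas travels a distance ∝ its rate ∝ 1/√M, so d_HCl/d_CH₃NH₂ = √(M_CH₃NH₂/M_HCl) = √(31.06/36.46) = 0.9230.
With d_HCl + d_CH₃NH₂ = 198 cm, d_CH₃NH₂ = 198/(1 + 0.9230) = 103.0 cm.
d_HCl = 198 − 103.0 = 95.0 cm.

95.0 cm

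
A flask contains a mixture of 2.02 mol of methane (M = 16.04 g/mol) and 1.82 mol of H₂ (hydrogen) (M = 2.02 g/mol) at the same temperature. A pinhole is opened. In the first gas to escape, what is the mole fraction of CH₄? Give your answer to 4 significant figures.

0.2826

Effusion rate of each component ∝ n_i/√M_i (partial pressure × 1/√M).
So x_CH₄ in the escaping gas = (n_CH₄/√M_CH₄) / Σ(n_i/√M_i)
= (2.02/√16.04) / (2.02/√16.04 + 1.82/√2.02) = 0.5044/(0.5044 + 1.281) = 0.2826.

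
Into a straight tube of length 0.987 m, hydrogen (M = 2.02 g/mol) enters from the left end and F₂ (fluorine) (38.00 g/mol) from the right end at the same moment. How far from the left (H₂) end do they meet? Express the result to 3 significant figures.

Distances travelled in equal time are proportional to diffusion rates, so d_H₂/d_F₂ = √(M_F₂/M_H₂) = √(38.00/2.02) = 4.337.
With d_H₂ + d_F₂ = 0.987 m, d_F₂ = 0.987/(1 + 4.337) = 0.1849 m.
d_H₂ = 0.987 − 0.1849 = 0.802 m.

0.802 m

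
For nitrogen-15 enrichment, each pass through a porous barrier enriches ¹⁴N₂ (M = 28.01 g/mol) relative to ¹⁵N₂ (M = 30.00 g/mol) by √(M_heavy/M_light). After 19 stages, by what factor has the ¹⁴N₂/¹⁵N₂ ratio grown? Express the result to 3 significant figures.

1.92

After 19 stages the ratio has grown by (√(30.00/28.01))^19 = (30.00/28.01)^(19/2).
= 1.07105^(19/2) = 1.92.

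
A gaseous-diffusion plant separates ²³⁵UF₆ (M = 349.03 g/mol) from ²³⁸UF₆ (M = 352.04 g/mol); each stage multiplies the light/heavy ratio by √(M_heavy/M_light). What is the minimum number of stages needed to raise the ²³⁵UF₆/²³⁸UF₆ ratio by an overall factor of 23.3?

734

With α = √(352.04/349.03) per stage, ln α = ½ ln(1.00862) = 0.004293.
Need α^N ≥ 23.3 ⇒ N ≥ ln(23.3) / ln α = 3.148 / 0.004293 = 733.31.
Minimum whole number of stages: N = 734.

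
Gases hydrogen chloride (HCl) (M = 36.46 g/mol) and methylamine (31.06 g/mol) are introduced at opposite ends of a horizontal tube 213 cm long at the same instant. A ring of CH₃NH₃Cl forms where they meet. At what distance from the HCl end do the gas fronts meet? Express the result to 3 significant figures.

102 cm

Distances travelled in equal time are proportional to diffusion rates, so d_HCl/d_CH₃NH₂ = √(M_CH₃NH₂/M_HCl) = √(31.06/36.46) = 0.9230.
With d_HCl + d_CH₃NH₂ = 213 cm, d_CH₃NH₂ = 213/(1 + 0.9230) = 110.8 cm.
d_HCl = 213 − 110.8 = 102 cm.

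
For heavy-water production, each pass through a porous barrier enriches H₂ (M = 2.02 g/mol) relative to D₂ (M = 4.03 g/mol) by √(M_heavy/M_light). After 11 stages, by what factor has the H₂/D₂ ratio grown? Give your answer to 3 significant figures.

The single-stage factor is √(M_heavy/M_light), so 11 stages give [√(4.03/2.02)]^11 = (4.03/2.02)^(11/2).
= 1.99505^(11/2) = 44.6.

44.6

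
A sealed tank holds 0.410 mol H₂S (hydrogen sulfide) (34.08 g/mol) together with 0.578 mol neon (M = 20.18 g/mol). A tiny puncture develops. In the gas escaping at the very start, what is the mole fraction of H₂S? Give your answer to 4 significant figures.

0.3531

Rate_i ∝ x_i/√M_i (Graham's law weighted by mole fraction), so the effusate composition follows n_i/√M_i.
x_H₂S(eff) = (n_H₂S/√M_H₂S) / (n_H₂S/√M_H₂S + n_Ne/√M_Ne)
= (0.410/√34.08) / (0.410/√34.08 + 0.578/√20.18) = 0.07023/(0.07023 + 0.1287) = 0.3531.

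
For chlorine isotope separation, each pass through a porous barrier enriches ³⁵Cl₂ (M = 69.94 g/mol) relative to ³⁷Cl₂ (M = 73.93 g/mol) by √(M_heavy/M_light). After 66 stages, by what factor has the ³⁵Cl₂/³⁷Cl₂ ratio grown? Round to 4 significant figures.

6.239

After 66 stages the ratio has grown by (√(73.93/69.94))^66 = (73.93/69.94)^(66/2).
= 1.05705^33 = 6.239.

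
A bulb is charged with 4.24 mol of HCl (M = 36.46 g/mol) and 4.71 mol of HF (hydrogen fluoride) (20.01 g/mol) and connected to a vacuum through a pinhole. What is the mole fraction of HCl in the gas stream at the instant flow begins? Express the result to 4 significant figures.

Effusion rate of each component ∝ n_i/√M_i (partial pressure × 1/√M).
Mole fraction of HCl in the effusate = (n_HCl/√M_HCl) / (n_HCl/√M_HCl + n_HF/√M_HF)
= (4.24/√36.46) / (4.24/√36.46 + 4.71/√20.01) = 0.7022/(0.7022 + 1.053) = 0.4001.

0.4001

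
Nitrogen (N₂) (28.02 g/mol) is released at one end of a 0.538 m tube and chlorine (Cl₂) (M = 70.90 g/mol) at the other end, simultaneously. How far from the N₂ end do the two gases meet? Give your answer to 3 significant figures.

Graham's law gives d_N₂/d_Cl₂ = rate_N₂/rate_Cl₂ = √(M_Cl₂/M_N₂) = √(70.90/28.02) = 1.591.
With d_N₂ + d_Cl₂ = 0.538 m, d_Cl₂ = 0.538/(1 + 1.591) = 0.2077 m.
d_N₂ = 0.538 − 0.2077 = 0.330 m.

0.330 m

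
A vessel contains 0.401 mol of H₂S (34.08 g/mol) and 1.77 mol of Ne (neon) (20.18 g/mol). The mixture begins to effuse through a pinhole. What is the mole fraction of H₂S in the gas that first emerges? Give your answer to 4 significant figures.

0.1485

The effusion rate of species i is ∝ p_i/√M_i ∝ n_i/√M_i.
Mole fraction of H₂S in the effusate = (n_H₂S/√M_H₂S) / (n_H₂S/√M_H₂S + n_Ne/√M_Ne)
= (0.401/√34.08) / (0.401/√34.08 + 1.77/√20.18) = 0.06869/(0.06869 + 0.3940) = 0.1485.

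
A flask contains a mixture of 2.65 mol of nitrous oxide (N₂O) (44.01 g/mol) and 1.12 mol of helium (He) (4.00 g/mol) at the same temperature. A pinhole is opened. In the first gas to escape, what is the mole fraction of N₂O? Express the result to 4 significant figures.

The effusion rate of species i is ∝ p_i/√M_i ∝ n_i/√M_i.
x_N₂O(eff) = (n_N₂O/√M_N₂O) / (n_N₂O/√M_N₂O + n_He/√M_He)
= (2.65/√44.01) / (2.65/√44.01 + 1.12/√4.00) = 0.3995/(0.3995 + 0.5600) = 0.4163.

0.4163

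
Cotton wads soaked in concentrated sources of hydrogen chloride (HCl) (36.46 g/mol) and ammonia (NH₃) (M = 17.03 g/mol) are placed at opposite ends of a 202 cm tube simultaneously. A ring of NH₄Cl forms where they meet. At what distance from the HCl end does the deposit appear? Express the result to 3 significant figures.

Distances travelled in equal time are proportional to diffusion rates, so d_HCl/d_NH₃ = √(M_NH₃/M_HCl) = √(17.03/36.46) = 0.6834.
With d_HCl + d_NH₃ = 202 cm, d_NH₃ = 202/(1 + 0.6834) = 120.0 cm.
d_HCl = 202 − 120.0 = 82.0 cm.

82.0 cm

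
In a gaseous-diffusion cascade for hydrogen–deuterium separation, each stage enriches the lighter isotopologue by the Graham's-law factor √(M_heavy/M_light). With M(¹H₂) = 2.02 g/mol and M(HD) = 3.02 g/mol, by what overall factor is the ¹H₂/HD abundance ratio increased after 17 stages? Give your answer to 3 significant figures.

The single-stage factor is √(M_heavy/M_light), so 17 stages give [√(3.02/2.02)]^17 = (3.02/2.02)^(17/2).
= 1.49505^(17/2) = 30.5.

30.5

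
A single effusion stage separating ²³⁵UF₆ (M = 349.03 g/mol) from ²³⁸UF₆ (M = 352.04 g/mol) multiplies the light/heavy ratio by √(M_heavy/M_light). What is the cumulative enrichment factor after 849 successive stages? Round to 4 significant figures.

Overall factor = α^849 with α = √(352.04/349.03), i.e. (352.04/349.03)^(849/2).
= 1.00862^(849/2) = 38.29.

38.29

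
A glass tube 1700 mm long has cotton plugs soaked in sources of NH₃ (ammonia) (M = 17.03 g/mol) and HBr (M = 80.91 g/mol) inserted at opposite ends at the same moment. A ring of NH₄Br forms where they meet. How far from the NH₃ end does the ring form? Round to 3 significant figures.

In equal time, each gas travels a distance ∝ its rate ∝ 1/√M, so d_NH₃/d_HBr = √(M_HBr/M_NH₃) = √(80.91/17.03) = 2.180.
With d_NH₃ + d_HBr = 1700 mm, d_HBr = 1700/(1 + 2.180) = 534.6 mm.
d_NH₃ = 1700 − 534.6 = 1170 mm.

1170 mm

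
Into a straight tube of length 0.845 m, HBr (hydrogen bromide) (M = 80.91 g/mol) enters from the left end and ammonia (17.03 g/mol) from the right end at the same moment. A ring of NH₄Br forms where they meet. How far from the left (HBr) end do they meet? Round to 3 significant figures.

Distances travelled in equal time are proportional to diffusion rates, so d_HBr/d_NH₃ = √(M_NH₃/M_HBr) = √(17.03/80.91) = 0.4588.
With d_HBr + d_NH₃ = 0.845 m, d_NH₃ = 0.845/(1 + 0.4588) = 0.5793 m.
d_HBr = 0.845 − 0.5793 = 0.266 m.

0.266 m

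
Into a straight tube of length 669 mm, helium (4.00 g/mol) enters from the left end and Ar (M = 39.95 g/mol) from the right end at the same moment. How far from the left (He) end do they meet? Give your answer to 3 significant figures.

508 mm

The fronts meet when d_He + d_Ar = L with d_He/d_Ar = √(M_Ar/M_He) (Graham's law). Here √(M_Ar/M_He) = √(39.95/4.00) = 3.160.
With d_He + d_Ar = 669 mm, d_Ar = 669/(1 + 3.160) = 160.8 mm.
d_He = 669 − 160.8 = 508 mm.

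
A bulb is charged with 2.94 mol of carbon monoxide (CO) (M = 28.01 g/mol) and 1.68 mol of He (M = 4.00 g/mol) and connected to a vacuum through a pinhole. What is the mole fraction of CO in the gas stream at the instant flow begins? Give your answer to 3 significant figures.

0.398

Rate_i ∝ x_i/√M_i (Graham's law weighted by mole fraction), so the effusate composition follows n_i/√M_i.
x_CO(eff) = (n_CO/√M_CO) / (n_CO/√M_CO + n_He/√M_He)
= (2.94/√28.01) / (2.94/√28.01 + 1.68/√4.00) = 0.5555/(0.5555 + 0.8400) = 0.398.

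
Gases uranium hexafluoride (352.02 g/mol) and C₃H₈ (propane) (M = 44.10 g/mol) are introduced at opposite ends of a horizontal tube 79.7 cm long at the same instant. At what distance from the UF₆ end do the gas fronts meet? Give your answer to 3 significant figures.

Graham's law gives d_UF₆/d_C₃H₈ = rate_UF₆/rate_C₃H₈ = √(M_C₃H₈/M_UF₆) = √(44.10/352.02) = 0.3539.
With d_UF₆ + d_C₃H₈ = 79.7 cm, d_C₃H₈ = 79.7/(1 + 0.3539) = 58.87 cm.
d_UF₆ = 79.7 − 58.87 = 20.8 cm.

20.8 cm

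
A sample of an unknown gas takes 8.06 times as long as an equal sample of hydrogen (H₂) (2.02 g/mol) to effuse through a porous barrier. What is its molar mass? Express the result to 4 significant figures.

Since effusion rate ∝ 1/√M, t_X/t_H₂ = √(M_X/M_H₂).
8.06 = √(M_X/2.02)
M_X = 2.02 × 8.06² = 2.02 × 64.96 = 131.2 g/mol

131.2 g/mol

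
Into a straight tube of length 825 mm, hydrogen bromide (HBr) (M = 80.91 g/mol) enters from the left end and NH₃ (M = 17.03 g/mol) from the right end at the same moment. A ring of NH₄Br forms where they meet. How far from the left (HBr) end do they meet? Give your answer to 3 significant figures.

259 mm

In equal time, each gas travels a distance ∝ its rate ∝ 1/√M, so d_HBr/d_NH₃ = √(M_NH₃/M_HBr) = √(17.03/80.91) = 0.4588.
With d_HBr + d_NH₃ = 825 mm, d_NH₃ = 825/(1 + 0.4588) = 565.5 mm.
d_HBr = 825 − 565.5 = 259 mm.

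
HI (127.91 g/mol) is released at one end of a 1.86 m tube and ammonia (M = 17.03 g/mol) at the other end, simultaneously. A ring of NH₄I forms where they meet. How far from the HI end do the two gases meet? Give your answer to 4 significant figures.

In equal time, each gas travels a distance ∝ its rate ∝ 1/√M, so d_HI/d_NH₃ = √(M_NH₃/M_HI) = √(17.03/127.91) = 0.3649.
With d_HI + d_NH₃ = 1.86 m, d_NH₃ = 1.86/(1 + 0.3649) = 1.363 m.
d_HI = 1.86 − 1.363 = 0.4972 m.

0.4972 m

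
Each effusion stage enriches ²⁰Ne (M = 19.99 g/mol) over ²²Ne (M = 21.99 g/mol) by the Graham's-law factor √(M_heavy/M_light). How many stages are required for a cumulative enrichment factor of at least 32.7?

Per stage α = (21.99/19.99)^(1/2) = 1.10005^0.5, giving ln α = 0.04768.
Need α^N ≥ 32.7 ⇒ N ≥ ln(32.7) / ln α = 3.487 / 0.04768 = 73.14.
Minimum whole number of stages: N = 74.

74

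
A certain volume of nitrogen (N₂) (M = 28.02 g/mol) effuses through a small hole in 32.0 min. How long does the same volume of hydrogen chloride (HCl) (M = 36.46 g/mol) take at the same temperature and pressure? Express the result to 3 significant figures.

36.5 min

From Graham's law, t_HCl/t_N₂ = √(M_HCl/M_N₂) = √(36.46/28.02) = √1.301 = 1.141.
So the time for HCl is 32.0 × 1.141 = 36.5 min.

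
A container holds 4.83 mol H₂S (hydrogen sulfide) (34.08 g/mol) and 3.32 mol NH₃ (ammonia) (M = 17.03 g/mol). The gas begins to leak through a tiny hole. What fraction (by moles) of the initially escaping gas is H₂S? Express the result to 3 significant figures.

0.507

Effusion rate of each component ∝ n_i/√M_i (partial pressure × 1/√M).
x_H₂S(eff) = (n_H₂S/√M_H₂S) / (n_H₂S/√M_H₂S + n_NH₃/√M_NH₃)
= (4.83/√34.08) / (4.83/√34.08 + 3.32/√17.03) = 0.8274/(0.8274 + 0.8045) = 0.507.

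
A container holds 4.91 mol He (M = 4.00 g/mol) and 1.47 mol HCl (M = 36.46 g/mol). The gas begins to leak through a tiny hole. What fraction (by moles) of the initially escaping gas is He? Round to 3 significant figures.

0.910

Each component's effusion rate ∝ (its partial pressure)·(1/√M) ∝ n_i/√M_i.
So x_He in the escaping gas = (n_He/√M_He) / Σ(n_i/√M_i)
= (4.91/√4.00) / (4.91/√4.00 + 1.47/√36.46) = 2.455/(2.455 + 0.2434) = 0.910.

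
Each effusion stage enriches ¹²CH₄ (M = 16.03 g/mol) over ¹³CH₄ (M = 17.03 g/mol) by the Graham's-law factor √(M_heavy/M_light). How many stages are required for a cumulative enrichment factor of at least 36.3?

Per stage α = (17.03/16.03)^(1/2) = 1.06238^0.5, giving ln α = 0.03026.
Need α^N ≥ 36.3 ⇒ N ≥ ln(36.3) / ln α = 3.592 / 0.03026 = 118.71.
Minimum whole number of stages: N = 119.

119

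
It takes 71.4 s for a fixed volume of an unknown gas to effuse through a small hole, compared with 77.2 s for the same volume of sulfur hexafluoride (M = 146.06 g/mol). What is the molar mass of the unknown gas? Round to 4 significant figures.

From Graham's law, t_X/t_SF₆ = √(M_X/M_SF₆).
71.4/77.2 = 0.9249 = √(M_X/146.06)
M_X = 146.06 × 0.9249² = 146.06 × 0.8554 = 124.9 g/mol

124.9 g/mol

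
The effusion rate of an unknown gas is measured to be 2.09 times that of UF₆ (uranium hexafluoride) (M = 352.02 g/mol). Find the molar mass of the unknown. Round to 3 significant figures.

80.6 g/mol

Graham's law gives rate_X/rate_UF₆ = √(M_UF₆/M_X).
2.09 = √(352.02/M_X)
M_X = 352.02 / 2.09² = 352.02 / 4.368 = 80.6 g/mol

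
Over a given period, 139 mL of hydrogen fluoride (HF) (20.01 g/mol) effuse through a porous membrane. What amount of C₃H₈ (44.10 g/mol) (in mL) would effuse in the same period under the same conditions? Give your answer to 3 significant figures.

Using Graham's law: rate_C₃H₈/rate_HF = √(M_HF/M_C₃H₈) = √(20.01/44.10) = √0.4537 = 0.6736.
So the volume for C₃H₈ is 139 × 0.6736 = 93.6 mL.

93.6 mL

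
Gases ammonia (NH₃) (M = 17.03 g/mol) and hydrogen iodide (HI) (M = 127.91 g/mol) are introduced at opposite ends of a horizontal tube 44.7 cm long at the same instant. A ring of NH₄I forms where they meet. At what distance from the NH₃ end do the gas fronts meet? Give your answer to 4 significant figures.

In equal time, each gas travels a distance ∝ its rate ∝ 1/√M, so d_NH₃/d_HI = √(M_HI/M_NH₃) = √(127.91/17.03) = 2.741.
With d_NH₃ + d_HI = 44.7 cm, d_HI = 44.7/(1 + 2.741) = 11.95 cm.
d_NH₃ = 44.7 − 11.95 = 32.75 cm.

32.75 cm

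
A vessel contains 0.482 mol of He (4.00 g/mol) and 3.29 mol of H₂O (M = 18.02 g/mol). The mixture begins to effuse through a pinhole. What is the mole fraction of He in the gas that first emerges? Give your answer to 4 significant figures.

Rate_i ∝ x_i/√M_i (Graham's law weighted by mole fraction), so the effusate composition follows n_i/√M_i.
So x_He in the escaping gas = (n_He/√M_He) / Σ(n_i/√M_i)
= (0.482/√4.00) / (0.482/√4.00 + 3.29/√18.02) = 0.2410/(0.2410 + 0.7750) = 0.2372.

0.2372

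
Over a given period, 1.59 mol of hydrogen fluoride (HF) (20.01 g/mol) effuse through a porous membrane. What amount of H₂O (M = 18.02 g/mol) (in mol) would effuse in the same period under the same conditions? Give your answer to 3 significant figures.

By Graham's law, rate_H₂O/rate_HF = √(M_HF/M_H₂O) = √(20.01/18.02) = √1.110 = 1.054.
So the amount for H₂O is 1.59 × 1.054 = 1.68 mol.

1.68 mol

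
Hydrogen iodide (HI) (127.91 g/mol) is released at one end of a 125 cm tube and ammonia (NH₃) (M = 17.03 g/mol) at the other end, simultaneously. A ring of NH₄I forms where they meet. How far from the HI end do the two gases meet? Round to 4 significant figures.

33.42 cm

The fronts meet when d_HI + d_NH₃ = L with d_HI/d_NH₃ = √(M_NH₃/M_HI) (Graham's law). Here √(M_NH₃/M_HI) = √(17.03/127.91) = 0.3649.
With d_HI + d_NH₃ = 125 cm, d_NH₃ = 125/(1 + 0.3649) = 91.58 cm.
d_HI = 125 − 91.58 = 33.42 cm.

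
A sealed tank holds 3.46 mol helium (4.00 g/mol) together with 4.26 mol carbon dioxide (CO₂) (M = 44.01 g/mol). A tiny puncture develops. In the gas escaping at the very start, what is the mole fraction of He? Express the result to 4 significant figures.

0.7293

The effusion rate of species i is ∝ p_i/√M_i ∝ n_i/√M_i.
x_He(eff) = (n_He/√M_He) / (n_He/√M_He + n_CO₂/√M_CO₂)
= (3.46/√4.00) / (3.46/√4.00 + 4.26/√44.01) = 1.730/(1.730 + 0.6421) = 0.7293.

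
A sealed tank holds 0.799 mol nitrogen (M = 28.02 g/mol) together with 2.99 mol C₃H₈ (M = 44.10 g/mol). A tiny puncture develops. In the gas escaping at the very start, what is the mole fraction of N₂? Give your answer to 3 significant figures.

0.251

Rate_i ∝ x_i/√M_i (Graham's law weighted by mole fraction), so the effusate composition follows n_i/√M_i.
So x_N₂ in the escaping gas = (n_N₂/√M_N₂) / Σ(n_i/√M_i)
= (0.799/√28.02) / (0.799/√28.02 + 2.99/√44.10) = 0.1509/(0.1509 + 0.4502) = 0.251.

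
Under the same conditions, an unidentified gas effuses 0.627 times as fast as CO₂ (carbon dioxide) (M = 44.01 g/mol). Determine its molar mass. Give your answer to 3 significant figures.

Using Graham's law: rate_X/rate_CO₂ = √(M_CO₂/M_X).
0.627 = √(44.01/M_X)
M_X = 44.01 / 0.627² = 44.01 / 0.3931 = 112 g/mol

112 g/mol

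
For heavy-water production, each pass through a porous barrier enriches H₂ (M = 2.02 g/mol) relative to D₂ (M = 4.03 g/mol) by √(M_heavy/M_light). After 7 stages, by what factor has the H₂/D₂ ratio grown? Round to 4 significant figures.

Overall factor = α^7 with α = √(4.03/2.02), i.e. (4.03/2.02)^(7/2).
= 1.99505^(7/2) = 11.22.

11.22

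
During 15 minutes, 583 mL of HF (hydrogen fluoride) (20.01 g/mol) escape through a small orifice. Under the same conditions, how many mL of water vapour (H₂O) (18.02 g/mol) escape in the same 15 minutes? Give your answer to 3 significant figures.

From Graham's law, rate_H₂O/rate_HF = √(M_HF/M_H₂O) = √(20.01/18.02) = √1.110 = 1.054.
So the volume for H₂O is 583 × 1.054 = 614 mL.

614 mL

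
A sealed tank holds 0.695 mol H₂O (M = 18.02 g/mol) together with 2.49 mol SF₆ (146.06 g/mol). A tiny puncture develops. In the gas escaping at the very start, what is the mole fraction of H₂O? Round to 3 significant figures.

Effusion rate of each component ∝ n_i/√M_i (partial pressure × 1/√M).
Mole fraction of H₂O in the effusate = (n_H₂O/√M_H₂O) / (n_H₂O/√M_H₂O + n_SF₆/√M_SF₆)
= (0.695/√18.02) / (0.695/√18.02 + 2.49/√146.06) = 0.1637/(0.1637 + 0.2060) = 0.443.

0.443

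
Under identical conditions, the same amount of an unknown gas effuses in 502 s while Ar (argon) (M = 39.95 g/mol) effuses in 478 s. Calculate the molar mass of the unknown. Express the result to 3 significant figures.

44.1 g/mol

Since effusion rate ∝ 1/√M, t_X/t_Ar = √(M_X/M_Ar).
502/478 = 1.050 = √(M_X/39.95)
M_X = 39.95 × 1.050² = 39.95 × 1.103 = 44.1 g/mol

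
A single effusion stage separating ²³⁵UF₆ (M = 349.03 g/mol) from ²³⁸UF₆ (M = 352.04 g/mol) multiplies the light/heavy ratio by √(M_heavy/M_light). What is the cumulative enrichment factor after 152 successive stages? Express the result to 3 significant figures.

1.92

Overall factor = α^152 with α = √(352.04/349.03), i.e. (352.04/349.03)^(152/2).
= 1.00862^76 = 1.92.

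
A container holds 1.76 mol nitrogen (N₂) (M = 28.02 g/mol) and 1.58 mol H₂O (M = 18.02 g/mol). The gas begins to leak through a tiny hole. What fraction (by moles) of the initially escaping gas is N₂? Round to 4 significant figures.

Rate_i ∝ x_i/√M_i (Graham's law weighted by mole fraction), so the effusate composition follows n_i/√M_i.
So x_N₂ in the escaping gas = (n_N₂/√M_N₂) / Σ(n_i/√M_i)
= (1.76/√28.02) / (1.76/√28.02 + 1.58/√18.02) = 0.3325/(0.3325 + 0.3722) = 0.4718.

0.4718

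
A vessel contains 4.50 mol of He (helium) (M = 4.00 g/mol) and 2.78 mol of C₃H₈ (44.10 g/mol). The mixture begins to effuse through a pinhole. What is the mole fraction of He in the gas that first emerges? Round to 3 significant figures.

Each component's effusion rate ∝ (its partial pressure)·(1/√M) ∝ n_i/√M_i.
So x_He in the escaping gas = (n_He/√M_He) / Σ(n_i/√M_i)
= (4.50/√4.00) / (4.50/√4.00 + 2.78/√44.10) = 2.250/(2.250 + 0.4186) = 0.843.

0.843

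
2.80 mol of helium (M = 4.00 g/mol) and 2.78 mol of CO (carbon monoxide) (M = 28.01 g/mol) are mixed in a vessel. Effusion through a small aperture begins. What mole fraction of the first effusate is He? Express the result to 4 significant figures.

Effusion rate of each component ∝ n_i/√M_i (partial pressure × 1/√M).
x_He(eff) = (n_He/√M_He) / (n_He/√M_He + n_CO/√M_CO)
= (2.80/√4.00) / (2.80/√4.00 + 2.78/√28.01) = 1.400/(1.400 + 0.5253) = 0.7272.

0.7272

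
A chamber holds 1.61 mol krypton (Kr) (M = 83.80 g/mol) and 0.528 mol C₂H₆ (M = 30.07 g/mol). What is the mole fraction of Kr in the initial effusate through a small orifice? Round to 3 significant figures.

0.646

Effusion rate of each component ∝ n_i/√M_i (partial pressure × 1/√M).
So x_Kr in the escaping gas = (n_Kr/√M_Kr) / Σ(n_i/√M_i)
= (1.61/√83.80) / (1.61/√83.80 + 0.528/√30.07) = 0.1759/(0.1759 + 0.09629) = 0.646.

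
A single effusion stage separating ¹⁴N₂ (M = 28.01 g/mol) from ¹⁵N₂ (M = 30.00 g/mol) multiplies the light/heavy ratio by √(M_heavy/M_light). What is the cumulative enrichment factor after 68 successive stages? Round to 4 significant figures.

10.32

Each stage multiplies the ratio by α = √(30.00/28.01), so after 68 stages the overall factor is α^68 = (30.00/28.01)^(68/2).
= 1.07105^34 = 10.32.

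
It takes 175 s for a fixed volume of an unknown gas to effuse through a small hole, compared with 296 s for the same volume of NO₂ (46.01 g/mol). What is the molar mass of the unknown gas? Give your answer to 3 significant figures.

16.1 g/mol

By Graham's law, t_X/t_NO₂ = √(M_X/M_NO₂).
175/296 = 0.5912 = √(M_X/46.01)
M_X = 46.01 × 0.5912² = 46.01 × 0.3495 = 16.1 g/mol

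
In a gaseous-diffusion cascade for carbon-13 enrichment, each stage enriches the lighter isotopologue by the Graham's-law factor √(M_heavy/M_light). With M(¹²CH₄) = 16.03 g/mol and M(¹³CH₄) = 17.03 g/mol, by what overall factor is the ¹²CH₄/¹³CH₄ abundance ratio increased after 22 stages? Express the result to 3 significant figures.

1.95

Each stage multiplies the ratio by α = √(17.03/16.03), so after 22 stages the overall factor is α^22 = (17.03/16.03)^(22/2).
= 1.06238^11 = 1.95.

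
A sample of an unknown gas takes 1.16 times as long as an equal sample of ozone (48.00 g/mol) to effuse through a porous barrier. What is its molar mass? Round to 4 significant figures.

Since effusion rate ∝ 1/√M, t_X/t_O₃ = √(M_X/M_O₃).
1.16 = √(M_X/48.00)
M_X = 48.00 × 1.16² = 48.00 × 1.346 = 64.59 g/mol

64.59 g/mol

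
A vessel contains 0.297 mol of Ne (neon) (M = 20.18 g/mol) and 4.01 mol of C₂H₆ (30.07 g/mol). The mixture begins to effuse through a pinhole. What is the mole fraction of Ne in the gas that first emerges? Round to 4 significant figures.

0.08291

The effusion rate of species i is ∝ p_i/√M_i ∝ n_i/√M_i.
Mole fraction of Ne in the effusate = (n_Ne/√M_Ne) / (n_Ne/√M_Ne + n_C₂H₆/√M_C₂H₆)
= (0.297/√20.18) / (0.297/√20.18 + 4.01/√30.07) = 0.06611/(0.06611 + 0.7313) = 0.08291.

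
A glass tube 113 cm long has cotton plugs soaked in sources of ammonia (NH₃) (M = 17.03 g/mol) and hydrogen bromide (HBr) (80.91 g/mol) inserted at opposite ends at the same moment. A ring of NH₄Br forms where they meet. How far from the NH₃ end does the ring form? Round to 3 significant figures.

77.5 cm

The fronts meet when d_NH₃ + d_HBr = L with d_NH₃/d_HBr = √(M_HBr/M_NH₃) (Graham's law). Here √(M_HBr/M_NH₃) = √(80.91/17.03) = 2.180.
With d_NH₃ + d_HBr = 113 cm, d_HBr = 113/(1 + 2.180) = 35.54 cm.
d_NH₃ = 113 − 35.54 = 77.5 cm.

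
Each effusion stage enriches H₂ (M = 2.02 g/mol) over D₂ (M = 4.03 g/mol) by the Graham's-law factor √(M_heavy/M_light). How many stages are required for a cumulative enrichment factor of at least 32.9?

11

Per stage α = (4.03/2.02)^(1/2) = 1.99505^0.5, giving ln α = 0.3453.
Need α^N ≥ 32.9 ⇒ N ≥ ln(32.9) / ln α = 3.493 / 0.3453 = 10.12.
Rounding up, N = 11 stages.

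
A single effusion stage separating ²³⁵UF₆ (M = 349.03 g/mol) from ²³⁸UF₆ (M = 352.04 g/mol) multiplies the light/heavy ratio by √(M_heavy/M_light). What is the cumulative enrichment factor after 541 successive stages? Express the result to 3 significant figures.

The single-stage factor is √(M_heavy/M_light), so 541 stages give [√(352.04/349.03)]^541 = (352.04/349.03)^(541/2).
= 1.00862^(541/2) = 10.2.

10.2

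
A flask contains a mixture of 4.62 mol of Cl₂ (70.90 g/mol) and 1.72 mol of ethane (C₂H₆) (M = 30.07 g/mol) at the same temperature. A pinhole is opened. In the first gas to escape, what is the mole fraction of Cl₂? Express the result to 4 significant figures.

0.6363

Each component's effusion rate ∝ (its partial pressure)·(1/√M) ∝ n_i/√M_i.
So x_Cl₂ in the escaping gas = (n_Cl₂/√M_Cl₂) / Σ(n_i/√M_i)
= (4.62/√70.90) / (4.62/√70.90 + 1.72/√30.07) = 0.5487/(0.5487 + 0.3137) = 0.6363.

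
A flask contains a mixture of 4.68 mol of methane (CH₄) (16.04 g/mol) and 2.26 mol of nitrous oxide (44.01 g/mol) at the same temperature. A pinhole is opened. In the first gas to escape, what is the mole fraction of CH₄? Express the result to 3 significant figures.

0.774

Effusion rate of each component ∝ n_i/√M_i (partial pressure × 1/√M).
Mole fraction of CH₄ in the effusate = (n_CH₄/√M_CH₄) / (n_CH₄/√M_CH₄ + n_N₂O/√M_N₂O)
= (4.68/√16.04) / (4.68/√16.04 + 2.26/√44.01) = 1.169/(1.169 + 0.3407) = 0.774.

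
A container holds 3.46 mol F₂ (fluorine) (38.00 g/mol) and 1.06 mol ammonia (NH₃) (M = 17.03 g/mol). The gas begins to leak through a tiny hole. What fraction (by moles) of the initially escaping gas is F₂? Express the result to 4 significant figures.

0.6860

Rate_i ∝ x_i/√M_i (Graham's law weighted by mole fraction), so the effusate composition follows n_i/√M_i.
Mole fraction of F₂ in the effusate = (n_F₂/√M_F₂) / (n_F₂/√M_F₂ + n_NH₃/√M_NH₃)
= (3.46/√38.00) / (3.46/√38.00 + 1.06/√17.03) = 0.5613/(0.5613 + 0.2569) = 0.6860.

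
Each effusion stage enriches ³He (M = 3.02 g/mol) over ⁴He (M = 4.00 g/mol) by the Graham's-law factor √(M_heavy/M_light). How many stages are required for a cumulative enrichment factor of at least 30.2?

With α = √(4.00/3.02) per stage, ln α = ½ ln(1.32450) = 0.1405.
Need α^N ≥ 30.2 ⇒ N ≥ ln(30.2) / ln α = 3.408 / 0.1405 = 24.25.
So at least 25 stages are needed.

25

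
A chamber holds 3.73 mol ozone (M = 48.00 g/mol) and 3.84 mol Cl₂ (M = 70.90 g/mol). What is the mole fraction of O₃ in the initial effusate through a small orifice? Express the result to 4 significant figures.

0.5414

The effusion rate of species i is ∝ p_i/√M_i ∝ n_i/√M_i.
So x_O₃ in the escaping gas = (n_O₃/√M_O₃) / Σ(n_i/√M_i)
= (3.73/√48.00) / (3.73/√48.00 + 3.84/√70.90) = 0.5384/(0.5384 + 0.4560) = 0.5414.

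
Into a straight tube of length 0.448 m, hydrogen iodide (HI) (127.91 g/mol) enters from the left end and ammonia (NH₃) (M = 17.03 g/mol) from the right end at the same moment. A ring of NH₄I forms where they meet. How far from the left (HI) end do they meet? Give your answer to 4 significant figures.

Graham's law gives d_HI/d_NH₃ = rate_HI/rate_NH₃ = √(M_NH₃/M_HI) = √(17.03/127.91) = 0.3649.
With d_HI + d_NH₃ = 0.448 m, d_NH₃ = 0.448/(1 + 0.3649) = 0.3282 m.
d_HI = 0.448 − 0.3282 = 0.1198 m.

0.1198 m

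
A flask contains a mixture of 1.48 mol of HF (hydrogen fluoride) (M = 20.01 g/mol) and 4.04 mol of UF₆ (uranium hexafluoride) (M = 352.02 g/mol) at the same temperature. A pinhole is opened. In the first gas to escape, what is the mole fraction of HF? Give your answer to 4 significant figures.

Each component's effusion rate ∝ (its partial pressure)·(1/√M) ∝ n_i/√M_i.
So x_HF in the escaping gas = (n_HF/√M_HF) / Σ(n_i/√M_i)
= (1.48/√20.01) / (1.48/√20.01 + 4.04/√352.02) = 0.3309/(0.3309 + 0.2153) = 0.6058.

0.6058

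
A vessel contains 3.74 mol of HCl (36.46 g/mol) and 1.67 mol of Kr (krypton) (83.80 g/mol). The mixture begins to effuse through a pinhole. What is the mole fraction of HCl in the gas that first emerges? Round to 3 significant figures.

0.772

Each component's effusion rate ∝ (its partial pressure)·(1/√M) ∝ n_i/√M_i.
x_HCl(eff) = (n_HCl/√M_HCl) / (n_HCl/√M_HCl + n_Kr/√M_Kr)
= (3.74/√36.46) / (3.74/√36.46 + 1.67/√83.80) = 0.6194/(0.6194 + 0.1824) = 0.772.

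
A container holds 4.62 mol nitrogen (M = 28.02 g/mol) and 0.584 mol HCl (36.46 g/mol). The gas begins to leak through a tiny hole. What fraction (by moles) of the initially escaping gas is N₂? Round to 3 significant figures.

0.900

The effusion rate of species i is ∝ p_i/√M_i ∝ n_i/√M_i.
So x_N₂ in the escaping gas = (n_N₂/√M_N₂) / Σ(n_i/√M_i)
= (4.62/√28.02) / (4.62/√28.02 + 0.584/√36.46) = 0.8728/(0.8728 + 0.09672) = 0.900.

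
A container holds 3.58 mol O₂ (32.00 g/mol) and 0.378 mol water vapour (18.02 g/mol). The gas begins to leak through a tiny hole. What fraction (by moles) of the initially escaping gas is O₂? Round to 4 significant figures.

Effusion rate of each component ∝ n_i/√M_i (partial pressure × 1/√M).
x_O₂(eff) = (n_O₂/√M_O₂) / (n_O₂/√M_O₂ + n_H₂O/√M_H₂O)
= (3.58/√32.00) / (3.58/√32.00 + 0.378/√18.02) = 0.6329/(0.6329 + 0.08905) = 0.8767.

0.8767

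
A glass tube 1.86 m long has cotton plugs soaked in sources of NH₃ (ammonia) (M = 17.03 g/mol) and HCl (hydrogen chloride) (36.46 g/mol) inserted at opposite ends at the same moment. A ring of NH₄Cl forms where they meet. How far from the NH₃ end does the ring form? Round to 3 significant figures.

Graham's law gives d_NH₃/d_HCl = rate_NH₃/rate_HCl = √(M_HCl/M_NH₃) = √(36.46/17.03) = 1.463.
With d_NH₃ + d_HCl = 1.86 m, d_HCl = 1.86/(1 + 1.463) = 0.7551 m.
d_NH₃ = 1.86 − 0.7551 = 1.10 m.

1.10 m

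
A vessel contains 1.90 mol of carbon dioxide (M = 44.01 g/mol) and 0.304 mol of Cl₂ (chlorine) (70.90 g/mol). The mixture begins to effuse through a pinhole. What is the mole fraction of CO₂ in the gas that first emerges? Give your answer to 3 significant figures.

Each component's effusion rate ∝ (its partial pressure)·(1/√M) ∝ n_i/√M_i.
x_CO₂(eff) = (n_CO₂/√M_CO₂) / (n_CO₂/√M_CO₂ + n_Cl₂/√M_Cl₂)
= (1.90/√44.01) / (1.90/√44.01 + 0.304/√70.90) = 0.2864/(0.2864 + 0.03610) = 0.888.

0.888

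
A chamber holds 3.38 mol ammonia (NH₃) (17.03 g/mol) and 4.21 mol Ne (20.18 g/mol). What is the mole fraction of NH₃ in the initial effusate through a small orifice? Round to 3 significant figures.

0.466

Each component's effusion rate ∝ (its partial pressure)·(1/√M) ∝ n_i/√M_i.
x_NH₃(eff) = (n_NH₃/√M_NH₃) / (n_NH₃/√M_NH₃ + n_Ne/√M_Ne)
= (3.38/√17.03) / (3.38/√17.03 + 4.21/√20.18) = 0.8190/(0.8190 + 0.9372) = 0.466.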